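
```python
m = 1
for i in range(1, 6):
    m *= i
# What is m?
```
Trace:
  m=1
  m=1, i=1
  m=2, i=2
  m=6, i=3
  m=24, i=4
  m=120, i=5

Final answer: 120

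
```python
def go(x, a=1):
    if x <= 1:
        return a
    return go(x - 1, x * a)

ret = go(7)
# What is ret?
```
Call trace:
go(x=7, a=1)
  go(x=6, a=7)
    go(x=5, a=42)
      go(x=4, a=210)
        go(x=3, a=840)
          go(x=2, a=2520)
            go(x=1, a=5040)
            -> return 5040
          -> return 5040
        -> return 5040
      -> return 5040
    -> return 5040
  -> return 5040
-> return 5040

Final answer: 5040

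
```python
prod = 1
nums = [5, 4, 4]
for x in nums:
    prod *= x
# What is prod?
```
Trace:
  prod=1
  prod=5, x=5
  prod=20, x=4
  prod=80, x=4

Final answer: 80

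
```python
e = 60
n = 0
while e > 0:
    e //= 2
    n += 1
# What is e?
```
Trace:
  e=60
  e=60, n=0
  e=30, n=1
  e=15, n=2
  e=7, n=3
  e=3, n=4
  e=1, n=5
  e=0, n=6

Final answer: 0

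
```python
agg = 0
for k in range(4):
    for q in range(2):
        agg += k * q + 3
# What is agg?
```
Trace:
  agg=0
  agg=3, k=0, q=0
  agg=6, k=0, q=1
  agg=9, k=1, q=0
  agg=13, k=1, q=1
  agg=16, k=2, q=0
  agg=21, k=2, q=1
  agg=24, k=3, q=0
  agg=30, k=3, q=1

Final answer: 30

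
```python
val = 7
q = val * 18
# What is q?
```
Trace:
  val=7
  val=7, q=126

Final answer: 126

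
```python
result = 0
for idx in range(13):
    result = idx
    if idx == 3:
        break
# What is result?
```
Trace:
  result=0
  result=0, idx=0
  result=1, idx=1
  result=2, idx=2
  result=3, idx=3

Final answer: 3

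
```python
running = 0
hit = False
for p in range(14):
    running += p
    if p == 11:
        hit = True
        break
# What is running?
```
Trace:
  running=0
  running=0, hit=False
  running=0, hit=False, p=0
  running=1, hit=False, p=1
  running=3, hit=False, p=2
  running=6, hit=False, p=3
  running=10, hit=False, p=4
  running=15, hit=False, p=5
  running=21, hit=False, p=6
  running=28, hit=False, p=7
  running=36, hit=False, p=8
  running=45, hit=False, p=9
  running=55, hit=False, p=10
  running=66, hit=True, p=11

Final answer: 66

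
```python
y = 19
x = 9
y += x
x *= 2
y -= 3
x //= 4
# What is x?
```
Trace:
  y=19
  y=19, x=9
  y=28, x=9
  y=28, x=18
  y=25, x=18
  y=25, x=4

Final answer: 4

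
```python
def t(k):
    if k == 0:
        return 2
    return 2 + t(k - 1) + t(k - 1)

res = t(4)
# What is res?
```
Call trace (a repeated sub-call is expanded the first time; later identical calls just restate its return value):
t(k=4)
  t(k=3)
    t(k=2)
      t(k=1)
        t(k=0)
        -> return 2
        t(k=0)
        -> return 2
      -> return 6
      t(k=1) -> return 6  (same call as traced above)
    -> return 14
    t(k=2) -> return 14  (same call as traced above)
  -> return 30
  t(k=3) -> return 30  (same call as traced above)
-> return 62

Final answer: 62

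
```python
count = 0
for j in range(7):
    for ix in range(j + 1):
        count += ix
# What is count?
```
Trace:
  count=0
  count=0, j=0, ix=0
  count=0, j=1, ix=0
  count=1, j=1, ix=1
  count=1, j=2, ix=0
  count=2, j=2, ix=1
  count=4, j=2, ix=2
  count=4, j=3, ix=0
  count=5, j=3, ix=1
  count=7, j=3, ix=2
  count=10, j=3, ix=3
  count=10, j=4, ix=0
  count=11, j=4, ix=1
  count=13, j=4, ix=2
  count=16, j=4, ix=3
  count=20, j=4, ix=4
  count=20, j=5, ix=0
  count=21, j=5, ix=1
  count=23, j=5, ix=2
  count=26, j=5, ix=3
  count=30, j=5, ix=4
  count=35, j=5, ix=5
  count=35, j=6, ix=0
  count=36, j=6, ix=1
  count=38, j=6, ix=2
  count=41, j=6, ix=3
  count=45, j=6, ix=4
  count=50, j=6, ix=5
  count=56, j=6, ix=6

Final answer: 56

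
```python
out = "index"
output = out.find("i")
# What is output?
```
Trace:
  out='index'
  out='index', output=0

Final answer: 0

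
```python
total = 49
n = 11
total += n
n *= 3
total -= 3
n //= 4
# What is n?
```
Trace:
  total=49
  total=49, n=11
  total=60, n=11
  total=60, n=33
  total=57, n=33
  total=57, n=8

Final answer: 8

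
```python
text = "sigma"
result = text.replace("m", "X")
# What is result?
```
Trace:
  text='sigma'
  text='sigma', result='sigXa'

Final answer: 'sigXa'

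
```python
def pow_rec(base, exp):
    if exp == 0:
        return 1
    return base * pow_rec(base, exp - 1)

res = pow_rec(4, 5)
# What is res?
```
Call trace:
pow_rec(base=4, exp=5)
  pow_rec(base=4, exp=4)
    pow_rec(base=4, exp=3)
      pow_rec(base=4, exp=2)
        pow_rec(base=4, exp=1)
          pow_rec(base=4, exp=0)
          -> return 1
        -> return 4
      -> return 16
    -> return 64
  -> return 256
-> return 1024

Final answer: 1024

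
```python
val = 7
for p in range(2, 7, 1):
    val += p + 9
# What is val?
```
Trace:
  val=7
  val=18, p=2
  val=30, p=3
  val=43, p=4
  val=57, p=5
  val=72, p=6

Final answer: 72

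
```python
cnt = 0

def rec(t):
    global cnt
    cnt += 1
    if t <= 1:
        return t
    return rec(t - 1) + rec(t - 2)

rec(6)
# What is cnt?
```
Call trace (a repeated sub-call is expanded the first time; later identical calls just restate its return value):
rec(t=6)
  rec(t=5)
    rec(t=4)
      rec(t=3)
        rec(t=2)
          rec(t=1)
          -> return 1
          rec(t=0)
          -> return 0
        -> return 1
        rec(t=1)
        -> return 1
      -> return 2
      rec(t=2) -> return 1  (same call as traced above)
    -> return 3
    rec(t=3) -> return 2  (same call as traced above)
  -> return 5
  rec(t=4) -> return 3  (same call as traced above)
-> return 8

cnt is incremented once per call, so count the calls in each subtree. Let C(t) = number of calls made by rec(t).
C(0) = C(1) = 1 (base case, no recursion); C(t) = 1 + C(t - 1) + C(t - 2) otherwise.
C(2) = 1 + C(1) + C(0) = 1 + 1 + 1 = 3
C(3) = 1 + C(2) + C(1) = 1 + 3 + 1 = 5
C(4) = 1 + C(3) + C(2) = 1 + 5 + 3 = 9
C(5) = 1 + C(4) + C(3) = 1 + 9 + 5 = 15
C(6) = 1 + C(5) + C(4) = 1 + 15 + 9 = 25
cnt = C(6) = 25

Final answer: 25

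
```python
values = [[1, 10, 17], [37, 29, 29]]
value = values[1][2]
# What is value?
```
Trace:
  values=[[1, 10, 17], [37, 29, 29]]
  values=[[1, 10, 17], [37, 29, 29]], value=29

Final answer: 29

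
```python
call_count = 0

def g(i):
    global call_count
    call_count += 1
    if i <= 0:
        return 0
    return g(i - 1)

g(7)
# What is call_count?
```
Call trace:
g(i=7)
  g(i=6)
    g(i=5)
      g(i=4)
        g(i=3)
          g(i=2)
            g(i=1)
              g(i=0)
              -> return 0
            -> return 0
          -> return 0
        -> return 0
      -> return 0
    -> return 0
  -> return 0
-> return 0

call_count is incremented once per call. g is entered once for each i = 7, 6, 5, 4, 3, 2, 1, 0 (the i <= 0 call returns without recursing), i.e. 7 + 1 calls.
call_count = 8

Final answer: 8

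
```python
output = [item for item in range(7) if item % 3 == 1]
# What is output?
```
Trace:
  item=0
  item=1
  item=2
  item=3
  item=4
  item=5
  item=6
  output=[1, 4]

Final answer: [1, 4]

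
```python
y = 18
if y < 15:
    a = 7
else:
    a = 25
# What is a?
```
Trace:
  y=18
  y=18, a=25

Final answer: 25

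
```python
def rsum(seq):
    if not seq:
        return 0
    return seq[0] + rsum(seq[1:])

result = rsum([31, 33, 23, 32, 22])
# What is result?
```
Call trace:
rsum(seq=[31, 33, 23, 32, 22])
  rsum(seq=[33, 23, 32, 22])
    rsum(seq=[23, 32, 22])
      rsum(seq=[32, 22])
        rsum(seq=[22])
          rsum(seq=[])
          -> return 0
        -> return 22
      -> return 54
    -> return 77
  -> return 110
-> return 141

Final answer: 141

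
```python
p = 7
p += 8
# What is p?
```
Trace:
  p=7
  p=15

Final answer: 15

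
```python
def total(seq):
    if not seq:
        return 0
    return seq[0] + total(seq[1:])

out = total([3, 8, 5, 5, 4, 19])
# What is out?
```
Call trace:
total(seq=[3, 8, 5, 5, 4, 19])
  total(seq=[8, 5, 5, 4, 19])
    total(seq=[5, 5, 4, 19])
      total(seq=[5, 4, 19])
        total(seq=[4, 19])
          total(seq=[19])
            total(seq=[])
            -> return 0
          -> return 19
        -> return 23
      -> return 28
    -> return 33
  -> return 41
-> return 44

Final answer: 44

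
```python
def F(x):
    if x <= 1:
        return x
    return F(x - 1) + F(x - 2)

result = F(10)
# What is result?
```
Call trace (a repeated sub-call is expanded the first time; later identical calls just restate its return value):
F(x=10)
  F(x=9)
    F(x=8)
      F(x=7)
        F(x=6)
          F(x=5)
            F(x=4)
              F(x=3)
                F(x=2)
                  F(x=1)
                  -> return 1
                  F(x=0)
                  -> return 0
                -> return 1
                F(x=1)
                -> return 1
              -> return 2
              F(x=2) -> return 1  (same call as traced above)
            -> return 3
            F(x=3) -> return 2  (same call as traced above)
          -> return 5
          F(x=4) -> return 3  (same call as traced above)
        -> return 8
        F(x=5) -> return 5  (same call as traced above)
      -> return 13
      F(x=6) -> return 8  (same call as traced above)
    -> return 21
    F(x=7) -> return 13  (same call as traced above)
  -> return 34
  F(x=8) -> return 21  (same call as traced above)
-> return 55

Final answer: 55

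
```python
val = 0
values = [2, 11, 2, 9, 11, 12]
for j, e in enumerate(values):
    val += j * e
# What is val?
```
Trace:
  val=0
  val=0, j=0, e=2
  val=11, j=1, e=11
  val=15, j=2, e=2
  val=42, j=3, e=9
  val=86, j=4, e=11
  val=146, j=5, e=12

Final answer: 146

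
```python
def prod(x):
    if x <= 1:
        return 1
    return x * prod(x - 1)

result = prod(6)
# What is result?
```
Call trace:
prod(x=6)
  prod(x=5)
    prod(x=4)
      prod(x=3)
        prod(x=2)
          prod(x=1)
          -> return 1
        -> return 2
      -> return 6
    -> return 24
  -> return 120
-> return 720

Final answer: 720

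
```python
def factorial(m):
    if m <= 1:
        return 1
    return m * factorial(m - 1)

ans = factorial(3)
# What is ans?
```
Call trace:
factorial(m=3)
  factorial(m=2)
    factorial(m=1)
    -> return 1
  -> return 2
-> return 6

Final answer: 6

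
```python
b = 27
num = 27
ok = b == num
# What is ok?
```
Trace:
  b=27
  b=27, num=27
  b=27, num=27, ok=True

Final answer: True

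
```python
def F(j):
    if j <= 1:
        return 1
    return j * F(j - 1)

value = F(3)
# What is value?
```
Call trace:
F(j=3)
  F(j=2)
    F(j=1)
    -> return 1
  -> return 2
-> return 6

Final answer: 6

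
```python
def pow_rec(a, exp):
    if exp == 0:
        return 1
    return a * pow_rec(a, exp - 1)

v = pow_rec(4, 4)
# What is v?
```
Call trace:
pow_rec(a=4, exp=4)
  pow_rec(a=4, exp=3)
    pow_rec(a=4, exp=2)
      pow_rec(a=4, exp=1)
        pow_rec(a=4, exp=0)
        -> return 1
      -> return 4
    -> return 16
  -> return 64
-> return 256

Final answer: 256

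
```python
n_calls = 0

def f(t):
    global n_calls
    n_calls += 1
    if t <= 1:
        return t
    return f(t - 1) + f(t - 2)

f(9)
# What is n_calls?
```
Call trace (a repeated sub-call is expanded the first time; later identical calls just restate its return value):
f(t=9)
  f(t=8)
    f(t=7)
      f(t=6)
        f(t=5)
          f(t=4)
            f(t=3)
              f(t=2)
                f(t=1)
                -> return 1
                f(t=0)
                -> return 0
              -> return 1
              f(t=1)
              -> return 1
            -> return 2
            f(t=2) -> return 1  (same call as traced above)
          -> return 3
          f(t=3) -> return 2  (same call as traced above)
        -> return 5
        f(t=4) -> return 3  (same call as traced above)
      -> return 8
      f(t=5) -> return 5  (same call as traced above)
    -> return 13
    f(t=6) -> return 8  (same call as traced above)
  -> return 21
  f(t=7) -> return 13  (same call as traced above)
-> return 34

n_calls is incremented once per call, so count the calls in each subtree. Let C(t) = number of calls made by f(t).
C(0) = C(1) = 1 (base case, no recursion); C(t) = 1 + C(t - 1) + C(t - 2) otherwise.
C(2) = 1 + C(1) + C(0) = 1 + 1 + 1 = 3
C(3) = 1 + C(2) + C(1) = 1 + 3 + 1 = 5
C(4) = 1 + C(3) + C(2) = 1 + 5 + 3 = 9
C(5) = 1 + C(4) + C(3) = 1 + 9 + 5 = 15
C(6) = 1 + C(5) + C(4) = 1 + 15 + 9 = 25
C(7) = 1 + C(6) + C(5) = 1 + 25 + 15 = 41
C(8) = 1 + C(7) + C(6) = 1 + 41 + 25 = 67
C(9) = 1 + C(8) + C(7) = 1 + 67 + 41 = 109
n_calls = C(9) = 109

Final answer: 109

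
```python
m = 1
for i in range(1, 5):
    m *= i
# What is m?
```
Trace:
  m=1
  m=1, i=1
  m=2, i=2
  m=6, i=3
  m=24, i=4

Final answer: 24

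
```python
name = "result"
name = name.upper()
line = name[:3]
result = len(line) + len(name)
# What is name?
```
Trace:
  name='result'
  name='RESULT'
  name='RESULT', line='RES'
  name='RESULT', line='RES', result=9

Final answer: 'RESULT'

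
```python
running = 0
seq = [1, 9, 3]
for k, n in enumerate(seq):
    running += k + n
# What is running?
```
Trace:
  running=0
  running=1, k=0, n=1
  running=11, k=1, n=9
  running=16, k=2, n=3

Final answer: 16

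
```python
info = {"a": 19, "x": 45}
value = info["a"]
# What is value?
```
Trace:
  info={'a': 19, 'x': 45}
  info={'a': 19, 'x': 45}, value=19

Final answer: 19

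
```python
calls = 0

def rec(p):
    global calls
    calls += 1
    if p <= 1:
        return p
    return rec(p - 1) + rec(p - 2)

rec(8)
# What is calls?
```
Call trace (a repeated sub-call is expanded the first time; later identical calls just restate its return value):
rec(p=8)
  rec(p=7)
    rec(p=6)
      rec(p=5)
        rec(p=4)
          rec(p=3)
            rec(p=2)
              rec(p=1)
              -> return 1
              rec(p=0)
              -> return 0
            -> return 1
            rec(p=1)
            -> return 1
          -> return 2
          rec(p=2) -> return 1  (same call as traced above)
        -> return 3
        rec(p=3) -> return 2  (same call as traced above)
      -> return 5
      rec(p=4) -> return 3  (same call as traced above)
    -> return 8
    rec(p=5) -> return 5  (same call as traced above)
  -> return 13
  rec(p=6) -> return 8  (same call as traced above)
-> return 21

calls is incremented once per call, so count the calls in each subtree. Let C(p) = number of calls made by rec(p).
C(0) = C(1) = 1 (base case, no recursion); C(p) = 1 + C(p - 1) + C(p - 2) otherwise.
C(2) = 1 + C(1) + C(0) = 1 + 1 + 1 = 3
C(3) = 1 + C(2) + C(1) = 1 + 3 + 1 = 5
C(4) = 1 + C(3) + C(2) = 1 + 5 + 3 = 9
C(5) = 1 + C(4) + C(3) = 1 + 9 + 5 = 15
C(6) = 1 + C(5) + C(4) = 1 + 15 + 9 = 25
C(7) = 1 + C(6) + C(5) = 1 + 25 + 15 = 41
C(8) = 1 + C(7) + C(6) = 1 + 41 + 25 = 67
calls = C(8) = 67

Final answer: 67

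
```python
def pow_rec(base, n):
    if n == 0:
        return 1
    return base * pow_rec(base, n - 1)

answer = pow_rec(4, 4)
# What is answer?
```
Call trace:
pow_rec(base=4, n=4)
  pow_rec(base=4, n=3)
    pow_rec(base=4, n=2)
      pow_rec(base=4, n=1)
        pow_rec(base=4, n=0)
        -> return 1
      -> return 4
    -> return 16
  -> return 64
-> return 256

Final answer: 256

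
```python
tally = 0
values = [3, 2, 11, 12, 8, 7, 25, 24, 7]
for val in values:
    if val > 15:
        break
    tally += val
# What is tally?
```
Trace:
  tally=0
  tally=3, val=3
  tally=5, val=2
  tally=16, val=11
  tally=28, val=12
  tally=36, val=8
  tally=43, val=7
  tally=43, val=25

Final answer: 43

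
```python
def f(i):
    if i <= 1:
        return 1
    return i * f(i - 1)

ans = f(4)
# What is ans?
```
Call trace:
f(i=4)
  f(i=3)
    f(i=2)
      f(i=1)
      -> return 1
    -> return 2
  -> return 6
-> return 24

Final answer: 24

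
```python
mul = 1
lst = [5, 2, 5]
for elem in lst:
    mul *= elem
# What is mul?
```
Trace:
  mul=1
  mul=5, elem=5
  mul=10, elem=2
  mul=50, elem=5

Final answer: 50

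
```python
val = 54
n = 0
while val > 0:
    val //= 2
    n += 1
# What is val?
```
Trace:
  val=54
  val=54, n=0
  val=27, n=1
  val=13, n=2
  val=6, n=3
  val=3, n=4
  val=1, n=5
  val=0, n=6

Final answer: 0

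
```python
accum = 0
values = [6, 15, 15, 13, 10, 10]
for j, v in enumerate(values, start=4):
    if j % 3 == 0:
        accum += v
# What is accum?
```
Trace:
  accum=0
  accum=0, j=4, v=6
  accum=0, j=5, v=15
  accum=15, j=6, v=15
  accum=15, j=7, v=13
  accum=15, j=8, v=10
  accum=25, j=9, v=10

Final answer: 25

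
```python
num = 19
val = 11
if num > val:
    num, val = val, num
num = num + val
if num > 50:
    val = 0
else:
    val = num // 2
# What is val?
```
Trace:
  num=19
  num=19, val=11
  num=11, val=19
  num=30, val=19
  num=30, val=15

Final answer: 15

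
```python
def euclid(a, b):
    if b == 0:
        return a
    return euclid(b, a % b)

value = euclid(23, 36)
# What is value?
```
Call trace:
euclid(a=23, b=36)
  euclid(a=36, b=23)
    euclid(a=23, b=13)
      euclid(a=13, b=10)
        euclid(a=10, b=3)
          euclid(a=3, b=1)
            euclid(a=1, b=0)
            -> return 1
          -> return 1
        -> return 1
      -> return 1
    -> return 1
  -> return 1
-> return 1

Final answer: 1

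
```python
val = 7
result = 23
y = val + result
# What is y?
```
Trace:
  val=7
  val=7, result=23
  val=7, result=23, y=30

Final answer: 30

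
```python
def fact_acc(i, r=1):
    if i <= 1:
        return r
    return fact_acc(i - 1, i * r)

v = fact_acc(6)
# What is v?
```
Call trace:
fact_acc(i=6, r=1)
  fact_acc(i=5, r=6)
    fact_acc(i=4, r=30)
      fact_acc(i=3, r=120)
        fact_acc(i=2, r=360)
          fact_acc(i=1, r=720)
          -> return 720
        -> return 720
      -> return 720
    -> return 720
  -> return 720
-> return 720

Final answer: 720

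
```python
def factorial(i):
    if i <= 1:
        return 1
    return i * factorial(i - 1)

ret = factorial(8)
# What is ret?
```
Call trace:
factorial(i=8)
  factorial(i=7)
    factorial(i=6)
      factorial(i=5)
        factorial(i=4)
          factorial(i=3)
            factorial(i=2)
              factorial(i=1)
              -> return 1
            -> return 2
          -> return 6
        -> return 24
      -> return 120
    -> return 720
  -> return 5040
-> return 40320

Final answer: 40320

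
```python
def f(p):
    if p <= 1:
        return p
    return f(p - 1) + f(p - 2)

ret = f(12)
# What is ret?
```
Call trace (a repeated sub-call is expanded the first time; later identical calls just restate its return value):
f(p=12)
  f(p=11)
    f(p=10)
      f(p=9)
        f(p=8)
          f(p=7)
            f(p=6)
              f(p=5)
                f(p=4)
                  f(p=3)
                    f(p=2)
                      f(p=1)
                      -> return 1
                      f(p=0)
                      -> return 0
                    -> return 1
                    f(p=1)
                    -> return 1
                  -> return 2
                  f(p=2) -> return 1  (same call as traced above)
                -> return 3
                f(p=3) -> return 2  (same call as traced above)
              -> return 5
              f(p=4) -> return 3  (same call as traced above)
            -> return 8
            f(p=5) -> return 5  (same call as traced above)
          -> return 13
          f(p=6) -> return 8  (same call as traced above)
        -> return 21
        f(p=7) -> return 13  (same call as traced above)
      -> return 34
      f(p=8) -> return 21  (same call as traced above)
    -> return 55
    f(p=9) -> return 34  (same call as traced above)
  -> return 89
  f(p=10) -> return 55  (same call as traced above)
-> return 144

Final answer: 144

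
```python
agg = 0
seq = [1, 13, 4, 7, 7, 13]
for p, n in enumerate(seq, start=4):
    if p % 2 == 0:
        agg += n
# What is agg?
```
Trace:
  agg=0
  agg=1, p=4, n=1
  agg=1, p=5, n=13
  agg=5, p=6, n=4
  agg=5, p=7, n=7
  agg=12, p=8, n=7
  agg=12, p=9, n=13

Final answer: 12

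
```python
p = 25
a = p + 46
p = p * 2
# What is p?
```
Trace:
  p=25
  p=25, a=71
  p=50, a=71

Final answer: 50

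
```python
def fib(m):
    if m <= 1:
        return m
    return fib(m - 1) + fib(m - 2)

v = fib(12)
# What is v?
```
Call trace (a repeated sub-call is expanded the first time; later identical calls just restate its return value):
fib(m=12)
  fib(m=11)
    fib(m=10)
      fib(m=9)
        fib(m=8)
          fib(m=7)
            fib(m=6)
              fib(m=5)
                fib(m=4)
                  fib(m=3)
                    fib(m=2)
                      fib(m=1)
                      -> return 1
                      fib(m=0)
                      -> return 0
                    -> return 1
                    fib(m=1)
                    -> return 1
                  -> return 2
                  fib(m=2) -> return 1  (same call as traced above)
                -> return 3
                fib(m=3) -> return 2  (same call as traced above)
              -> return 5
              fib(m=4) -> return 3  (same call as traced above)
            -> return 8
            fib(m=5) -> return 5  (same call as traced above)
          -> return 13
          fib(m=6) -> return 8  (same call as traced above)
        -> return 21
        fib(m=7) -> return 13  (same call as traced above)
      -> return 34
      fib(m=8) -> return 21  (same call as traced above)
    -> return 55
    fib(m=9) -> return 34  (same call as traced above)
  -> return 89
  fib(m=10) -> return 55  (same call as traced above)
-> return 144

Final answer: 144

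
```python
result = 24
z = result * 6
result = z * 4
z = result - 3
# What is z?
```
Trace:
  result=24
  result=24, z=144
  result=576, z=144
  result=576, z=573

Final answer: 573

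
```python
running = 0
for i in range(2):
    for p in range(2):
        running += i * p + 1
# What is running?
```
Trace:
  running=0
  running=1, i=0, p=0
  running=2, i=0, p=1
  running=3, i=1, p=0
  running=5, i=1, p=1

Final answer: 5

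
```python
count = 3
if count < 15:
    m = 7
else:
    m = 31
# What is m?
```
Trace:
  count=3
  count=3, m=7

Final answer: 7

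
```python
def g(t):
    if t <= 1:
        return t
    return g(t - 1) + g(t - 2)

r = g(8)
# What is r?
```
Call trace (a repeated sub-call is expanded the first time; later identical calls just restate its return value):
g(t=8)
  g(t=7)
    g(t=6)
      g(t=5)
        g(t=4)
          g(t=3)
            g(t=2)
              g(t=1)
              -> return 1
              g(t=0)
              -> return 0
            -> return 1
            g(t=1)
            -> return 1
          -> return 2
          g(t=2) -> return 1  (same call as traced above)
        -> return 3
        g(t=3) -> return 2  (same call as traced above)
      -> return 5
      g(t=4) -> return 3  (same call as traced above)
    -> return 8
    g(t=5) -> return 5  (same call as traced above)
  -> return 13
  g(t=6) -> return 8  (same call as traced above)
-> return 21

Final answer: 21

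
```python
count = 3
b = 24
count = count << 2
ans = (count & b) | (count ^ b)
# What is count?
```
Trace:
  count=3
  count=3, b=24
  count=12, b=24
  count=12, b=24, ans=28

Final answer: 12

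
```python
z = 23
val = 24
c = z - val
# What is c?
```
Trace:
  z=23
  z=23, val=24
  z=23, val=24, c=-1

Final answer: -1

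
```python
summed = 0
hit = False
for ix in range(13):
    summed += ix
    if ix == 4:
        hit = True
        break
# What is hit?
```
Trace:
  summed=0
  summed=0, hit=False
  summed=0, hit=False, ix=0
  summed=1, hit=False, ix=1
  summed=3, hit=False, ix=2
  summed=6, hit=False, ix=3
  summed=10, hit=True, ix=4

Final answer: True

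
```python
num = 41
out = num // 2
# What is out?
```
Trace:
  num=41
  num=41, out=20

Final answer: 20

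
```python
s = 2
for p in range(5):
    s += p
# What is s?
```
Trace:
  s=2
  s=2, p=0
  s=3, p=1
  s=5, p=2
  s=8, p=3
  s=12, p=4

Final answer: 12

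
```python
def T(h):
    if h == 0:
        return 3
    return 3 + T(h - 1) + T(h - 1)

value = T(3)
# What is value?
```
Call trace (a repeated sub-call is expanded the first time; later identical calls just restate its return value):
T(h=3)
  T(h=2)
    T(h=1)
      T(h=0)
      -> return 3
      T(h=0)
      -> return 3
    -> return 9
    T(h=1) -> return 9  (same call as traced above)
  -> return 21
  T(h=2) -> return 21  (same call as traced above)
-> return 45

Final answer: 45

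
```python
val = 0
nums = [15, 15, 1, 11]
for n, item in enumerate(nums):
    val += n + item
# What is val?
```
Trace:
  val=0
  val=15, n=0, item=15
  val=31, n=1, item=15
  val=34, n=2, item=1
  val=48, n=3, item=11

Final answer: 48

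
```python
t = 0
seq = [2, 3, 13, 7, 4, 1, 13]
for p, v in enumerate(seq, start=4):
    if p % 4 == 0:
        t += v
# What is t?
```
Trace:
  t=0
  t=2, p=4, v=2
  t=2, p=5, v=3
  t=2, p=6, v=13
  t=2, p=7, v=7
  t=6, p=8, v=4
  t=6, p=9, v=1
  t=6, p=10, v=13

Final answer: 6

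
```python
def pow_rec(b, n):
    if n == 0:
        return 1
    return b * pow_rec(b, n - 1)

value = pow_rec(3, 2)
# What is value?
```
Call trace:
pow_rec(b=3, n=2)
  pow_rec(b=3, n=1)
    pow_rec(b=3, n=0)
    -> return 1
  -> return 3
-> return 9

Final answer: 9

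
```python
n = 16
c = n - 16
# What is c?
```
Trace:
  n=16
  n=16, c=0

Final answer: 0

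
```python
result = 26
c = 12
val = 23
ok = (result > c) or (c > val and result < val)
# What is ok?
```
Trace:
  result=26
  result=26, c=12
  result=26, c=12, val=23
  result=26, c=12, val=23, ok=True

Final answer: True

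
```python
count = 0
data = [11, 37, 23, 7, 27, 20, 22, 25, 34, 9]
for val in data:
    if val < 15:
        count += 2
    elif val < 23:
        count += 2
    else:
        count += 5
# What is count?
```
Trace:
  count=0
  count=2, val=11
  count=7, val=37
  count=12, val=23
  count=14, val=7
  count=19, val=27
  count=21, val=20
  count=23, val=22
  count=28, val=25
  count=33, val=34
  count=35, val=9

Final answer: 35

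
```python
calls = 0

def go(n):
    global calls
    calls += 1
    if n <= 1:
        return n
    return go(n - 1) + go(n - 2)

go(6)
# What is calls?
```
Call trace (a repeated sub-call is expanded the first time; later identical calls just restate its return value):
go(n=6)
  go(n=5)
    go(n=4)
      go(n=3)
        go(n=2)
          go(n=1)
          -> return 1
          go(n=0)
          -> return 0
        -> return 1
        go(n=1)
        -> return 1
      -> return 2
      go(n=2) -> return 1  (same call as traced above)
    -> return 3
    go(n=3) -> return 2  (same call as traced above)
  -> return 5
  go(n=4) -> return 3  (same call as traced above)
-> return 8

calls is incremented once per call, so count the calls in each subtree. Let C(n) = number of calls made by go(n).
C(0) = C(1) = 1 (base case, no recursion); C(n) = 1 + C(n - 1) + C(n - 2) otherwise.
C(2) = 1 + C(1) + C(0) = 1 + 1 + 1 = 3
C(3) = 1 + C(2) + C(1) = 1 + 3 + 1 = 5
C(4) = 1 + C(3) + C(2) = 1 + 5 + 3 = 9
C(5) = 1 + C(4) + C(3) = 1 + 9 + 5 = 15
C(6) = 1 + C(5) + C(4) = 1 + 15 + 9 = 25
calls = C(6) = 25

Final answer: 25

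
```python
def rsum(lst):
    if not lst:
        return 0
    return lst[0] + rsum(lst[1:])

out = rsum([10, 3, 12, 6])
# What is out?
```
Call trace:
rsum(lst=[10, 3, 12, 6])
  rsum(lst=[3, 12, 6])
    rsum(lst=[12, 6])
      rsum(lst=[6])
        rsum(lst=[])
        -> return 0
      -> return 6
    -> return 18
  -> return 21
-> return 31

Final answer: 31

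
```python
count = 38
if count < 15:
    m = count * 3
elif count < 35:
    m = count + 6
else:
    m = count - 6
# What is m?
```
Trace:
  count=38
  count=38, m=32

Final answer: 32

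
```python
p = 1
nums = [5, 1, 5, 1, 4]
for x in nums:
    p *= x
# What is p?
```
Trace:
  p=1
  p=5, x=5
  p=5, x=1
  p=25, x=5
  p=25, x=1
  p=100, x=4

Final answer: 100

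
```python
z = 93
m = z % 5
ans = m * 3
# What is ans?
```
Trace:
  z=93
  z=93, m=3
  z=93, m=3, ans=9

Final answer: 9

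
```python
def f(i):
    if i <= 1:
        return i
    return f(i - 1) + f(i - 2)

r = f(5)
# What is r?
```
Call trace (a repeated sub-call is expanded the first time; later identical calls just restate its return value):
f(i=5)
  f(i=4)
    f(i=3)
      f(i=2)
        f(i=1)
        -> return 1
        f(i=0)
        -> return 0
      -> return 1
      f(i=1)
      -> return 1
    -> return 2
    f(i=2) -> return 1  (same call as traced above)
  -> return 3
  f(i=3) -> return 2  (same call as traced above)
-> return 5

Final answer: 5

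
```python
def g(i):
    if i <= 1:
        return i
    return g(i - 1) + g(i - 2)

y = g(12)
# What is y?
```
Call trace (a repeated sub-call is expanded the first time; later identical calls just restate its return value):
g(i=12)
  g(i=11)
    g(i=10)
      g(i=9)
        g(i=8)
          g(i=7)
            g(i=6)
              g(i=5)
                g(i=4)
                  g(i=3)
                    g(i=2)
                      g(i=1)
                      -> return 1
                      g(i=0)
                      -> return 0
                    -> return 1
                    g(i=1)
                    -> return 1
                  -> return 2
                  g(i=2) -> return 1  (same call as traced above)
                -> return 3
                g(i=3) -> return 2  (same call as traced above)
              -> return 5
              g(i=4) -> return 3  (same call as traced above)
            -> return 8
            g(i=5) -> return 5  (same call as traced above)
          -> return 13
          g(i=6) -> return 8  (same call as traced above)
        -> return 21
        g(i=7) -> return 13  (same call as traced above)
      -> return 34
      g(i=8) -> return 21  (same call as traced above)
    -> return 55
    g(i=9) -> return 34  (same call as traced above)
  -> return 89
  g(i=10) -> return 55  (same call as traced above)
-> return 144

Final answer: 144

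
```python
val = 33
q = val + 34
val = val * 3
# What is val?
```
Trace:
  val=33
  val=33, q=67
  val=99, q=67

Final answer: 99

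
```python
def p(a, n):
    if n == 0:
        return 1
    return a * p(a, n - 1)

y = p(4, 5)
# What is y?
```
Call trace:
p(a=4, n=5)
  p(a=4, n=4)
    p(a=4, n=3)
      p(a=4, n=2)
        p(a=4, n=1)
          p(a=4, n=0)
          -> return 1
        -> return 4
      -> return 16
    -> return 64
  -> return 256
-> return 1024

Final answer: 1024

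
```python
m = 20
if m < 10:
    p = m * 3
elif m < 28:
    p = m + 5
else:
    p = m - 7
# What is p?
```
Trace:
  m=20
  m=20, p=25

Final answer: 25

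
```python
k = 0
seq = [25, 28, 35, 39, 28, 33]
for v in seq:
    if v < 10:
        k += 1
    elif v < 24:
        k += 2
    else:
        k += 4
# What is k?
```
Trace:
  k=0
  k=4, v=25
  k=8, v=28
  k=12, v=35
  k=16, v=39
  k=20, v=28
  k=24, v=33

Final answer: 24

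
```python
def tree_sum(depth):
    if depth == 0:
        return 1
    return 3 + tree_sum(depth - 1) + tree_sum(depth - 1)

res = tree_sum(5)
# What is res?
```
Call trace (a repeated sub-call is expanded the first time; later identical calls just restate its return value):
tree_sum(depth=5)
  tree_sum(depth=4)
    tree_sum(depth=3)
      tree_sum(depth=2)
        tree_sum(depth=1)
          tree_sum(depth=0)
          -> return 1
          tree_sum(depth=0)
          -> return 1
        -> return 5
        tree_sum(depth=1) -> return 5  (same call as traced above)
      -> return 13
      tree_sum(depth=2) -> return 13  (same call as traced above)
    -> return 29
    tree_sum(depth=3) -> return 29  (same call as traced above)
  -> return 61
  tree_sum(depth=4) -> return 61  (same call as traced above)
-> return 125

Final answer: 125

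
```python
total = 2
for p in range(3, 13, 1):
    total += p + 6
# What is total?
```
Trace:
  total=2
  total=11, p=3
  total=21, p=4
  total=32, p=5
  total=44, p=6
  total=57, p=7
  total=71, p=8
  total=86, p=9
  total=102, p=10
  total=119, p=11
  total=137, p=12

Final answer: 137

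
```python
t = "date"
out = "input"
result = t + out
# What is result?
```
Trace:
  t='date'
  t='date', out='input'
  t='date', out='input', result='dateinput'

Final answer: 'dateinput'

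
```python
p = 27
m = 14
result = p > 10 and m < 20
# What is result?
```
Trace:
  p=27
  p=27, m=14
  p=27, m=14, result=True

Final answer: True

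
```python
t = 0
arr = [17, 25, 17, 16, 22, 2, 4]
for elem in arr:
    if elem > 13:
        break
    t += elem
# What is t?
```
Trace:
  t=0
  t=0, elem=17

Final answer: 0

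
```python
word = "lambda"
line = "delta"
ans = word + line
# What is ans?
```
Trace:
  word='lambda'
  word='lambda', line='delta'
  word='lambda', line='delta', ans='lambdadelta'

Final answer: 'lambdadelta'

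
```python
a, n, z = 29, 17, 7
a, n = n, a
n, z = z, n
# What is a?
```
Trace:
  a=29, n=17, z=7
  a=17, n=29, z=7
  a=17, n=7, z=29

Final answer: 17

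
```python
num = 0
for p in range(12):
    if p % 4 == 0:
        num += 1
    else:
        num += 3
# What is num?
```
Trace:
  num=0
  num=1, p=0
  num=4, p=1
  num=7, p=2
  num=10, p=3
  num=11, p=4
  num=14, p=5
  num=17, p=6
  num=20, p=7
  num=21, p=8
  num=24, p=9
  num=27, p=10
  num=30, p=11

Final answer: 30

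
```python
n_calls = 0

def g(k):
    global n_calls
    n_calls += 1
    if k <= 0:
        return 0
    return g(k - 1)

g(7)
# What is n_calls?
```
Call trace:
g(k=7)
  g(k=6)
    g(k=5)
      g(k=4)
        g(k=3)
          g(k=2)
            g(k=1)
              g(k=0)
              -> return 0
            -> return 0
          -> return 0
        -> return 0
      -> return 0
    -> return 0
  -> return 0
-> return 0

n_calls is incremented once per call. g is entered once for each k = 7, 6, 5, 4, 3, 2, 1, 0 (the k <= 0 call returns without recursing), i.e. 7 + 1 calls.
n_calls = 8

Final answer: 8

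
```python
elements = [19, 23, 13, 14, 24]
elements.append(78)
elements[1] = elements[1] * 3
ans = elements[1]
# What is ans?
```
Trace:
  elements=[19, 23, 13, 14, 24]
  elements=[19, 23, 13, 14, 24, 78]
  elements=[19, 69, 13, 14, 24, 78]
  elements=[19, 69, 13, 14, 24, 78], ans=69

Final answer: 69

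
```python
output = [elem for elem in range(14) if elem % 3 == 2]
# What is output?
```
Trace:
  elem=0
  elem=1
  elem=2
  elem=3
  elem=4
  elem=5
  elem=6
  elem=7
  elem=8
  elem=9
  elem=10
  elem=11
  elem=12
  elem=13
  output=[2, 5, 8, 11]

Final answer: [2, 5, 8, 11]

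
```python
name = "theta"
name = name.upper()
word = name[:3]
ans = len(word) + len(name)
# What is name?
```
Trace:
  name='theta'
  name='THETA'
  name='THETA', word='THE'
  name='THETA', word='THE', ans=8

Final answer: 'THETA'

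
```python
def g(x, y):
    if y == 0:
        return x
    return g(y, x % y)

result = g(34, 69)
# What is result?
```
Call trace:
g(x=34, y=69)
  g(x=69, y=34)
    g(x=34, y=1)
      g(x=1, y=0)
      -> return 1
    -> return 1
  -> return 1
-> return 1

Final answer: 1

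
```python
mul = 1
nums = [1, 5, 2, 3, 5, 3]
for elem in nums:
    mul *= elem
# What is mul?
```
Trace:
  mul=1
  mul=1, elem=1
  mul=5, elem=5
  mul=10, elem=2
  mul=30, elem=3
  mul=150, elem=5
  mul=450, elem=3

Final answer: 450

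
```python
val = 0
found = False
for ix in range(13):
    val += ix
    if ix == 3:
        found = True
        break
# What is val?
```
Trace:
  val=0
  val=0, found=False
  val=0, found=False, ix=0
  val=1, found=False, ix=1
  val=3, found=False, ix=2
  val=6, found=True, ix=3

Final answer: 6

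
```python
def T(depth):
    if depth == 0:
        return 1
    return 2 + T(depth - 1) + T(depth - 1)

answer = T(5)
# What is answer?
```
Call trace (a repeated sub-call is expanded the first time; later identical calls just restate its return value):
T(depth=5)
  T(depth=4)
    T(depth=3)
      T(depth=2)
        T(depth=1)
          T(depth=0)
          -> return 1
          T(depth=0)
          -> return 1
        -> return 4
        T(depth=1) -> return 4  (same call as traced above)
      -> return 10
      T(depth=2) -> return 10  (same call as traced above)
    -> return 22
    T(depth=3) -> return 22  (same call as traced above)
  -> return 46
  T(depth=4) -> return 46  (same call as traced above)
-> return 94

Final answer: 94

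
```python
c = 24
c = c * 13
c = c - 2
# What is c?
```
Trace:
  c=24
  c=312
  c=310

Final answer: 310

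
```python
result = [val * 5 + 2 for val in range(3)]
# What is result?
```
Trace:
  val=0
  val=1
  val=2
  result=[2, 7, 12]

Final answer: [2, 7, 12]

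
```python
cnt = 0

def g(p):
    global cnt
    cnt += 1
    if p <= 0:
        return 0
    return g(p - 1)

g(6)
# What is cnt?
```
Call trace:
g(p=6)
  g(p=5)
    g(p=4)
      g(p=3)
        g(p=2)
          g(p=1)
            g(p=0)
            -> return 0
          -> return 0
        -> return 0
      -> return 0
    -> return 0
  -> return 0
-> return 0

cnt is incremented once per call. g is entered once for each p = 6, 5, 4, 3, 2, 1, 0 (the p <= 0 call returns without recursing), i.e. 6 + 1 calls.
cnt = 7

Final answer: 7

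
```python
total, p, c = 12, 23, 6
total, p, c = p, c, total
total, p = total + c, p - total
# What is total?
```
Trace:
  total=12, p=23, c=6
  total=23, p=6, c=12
  total=35, p=-17, c=12

Final answer: 35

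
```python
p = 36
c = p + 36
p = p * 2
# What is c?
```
Trace:
  p=36
  p=36, c=72
  p=72, c=72

Final answer: 72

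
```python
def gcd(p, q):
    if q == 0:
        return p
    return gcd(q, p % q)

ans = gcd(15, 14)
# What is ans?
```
Call trace:
gcd(p=15, q=14)
  gcd(p=14, q=1)
    gcd(p=1, q=0)
    -> return 1
  -> return 1
-> return 1

Final answer: 1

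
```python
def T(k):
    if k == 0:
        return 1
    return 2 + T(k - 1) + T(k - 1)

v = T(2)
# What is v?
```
Call trace (a repeated sub-call is expanded the first time; later identical calls just restate its return value):
T(k=2)
  T(k=1)
    T(k=0)
    -> return 1
    T(k=0)
    -> return 1
  -> return 4
  T(k=1) -> return 4  (same call as traced above)
-> return 10

Final answer: 10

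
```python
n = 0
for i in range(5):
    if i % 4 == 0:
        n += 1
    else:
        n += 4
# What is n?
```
Trace:
  n=0
  n=1, i=0
  n=5, i=1
  n=9, i=2
  n=13, i=3
  n=14, i=4

Final answer: 14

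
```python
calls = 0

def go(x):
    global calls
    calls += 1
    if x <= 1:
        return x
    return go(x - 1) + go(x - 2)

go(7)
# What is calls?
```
Call trace (a repeated sub-call is expanded the first time; later identical calls just restate its return value):
go(x=7)
  go(x=6)
    go(x=5)
      go(x=4)
        go(x=3)
          go(x=2)
            go(x=1)
            -> return 1
            go(x=0)
            -> return 0
          -> return 1
          go(x=1)
          -> return 1
        -> return 2
        go(x=2) -> return 1  (same call as traced above)
      -> return 3
      go(x=3) -> return 2  (same call as traced above)
    -> return 5
    go(x=4) -> return 3  (same call as traced above)
  -> return 8
  go(x=5) -> return 5  (same call as traced above)
-> return 13

calls is incremented once per call, so count the calls in each subtree. Let C(x) = number of calls made by go(x).
C(0) = C(1) = 1 (base case, no recursion); C(x) = 1 + C(x - 1) + C(x - 2) otherwise.
C(2) = 1 + C(1) + C(0) = 1 + 1 + 1 = 3
C(3) = 1 + C(2) + C(1) = 1 + 3 + 1 = 5
C(4) = 1 + C(3) + C(2) = 1 + 5 + 3 = 9
C(5) = 1 + C(4) + C(3) = 1 + 9 + 5 = 15
C(6) = 1 + C(5) + C(4) = 1 + 15 + 9 = 25
C(7) = 1 + C(6) + C(5) = 1 + 25 + 15 = 41
calls = C(7) = 41

Final answer: 41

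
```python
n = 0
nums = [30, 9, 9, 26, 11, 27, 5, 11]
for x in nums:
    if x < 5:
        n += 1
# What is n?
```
Trace:
  n=0
  n=0, x=30
  n=0, x=9
  n=0, x=9
  n=0, x=26
  n=0, x=11
  n=0, x=27
  n=0, x=5
  n=0, x=11

Final answer: 0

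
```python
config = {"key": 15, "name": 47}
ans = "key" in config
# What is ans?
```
Trace:
  config={'key': 15, 'name': 47}
  config={'key': 15, 'name': 47}, ans=True

Final answer: True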